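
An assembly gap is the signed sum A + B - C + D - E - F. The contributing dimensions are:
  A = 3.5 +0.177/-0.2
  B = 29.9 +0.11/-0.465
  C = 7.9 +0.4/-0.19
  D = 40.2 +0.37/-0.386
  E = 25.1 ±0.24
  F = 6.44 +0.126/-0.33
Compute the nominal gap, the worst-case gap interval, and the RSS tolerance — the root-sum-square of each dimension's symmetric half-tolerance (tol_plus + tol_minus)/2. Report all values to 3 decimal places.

Stack each dimension's contribution:
  +A: nom +3.500 → Σnom=3.500; wc +0.177/-0.200 → slack +0.177/-0.200; half-tol=0.189, Σhalf²=0.035532
  +B: nom +29.900 → Σnom=33.400; wc +0.110/-0.465 → slack +0.287/-0.665; half-tol=0.288, Σhalf²=0.118189
  -C: nom -7.900 → Σnom=25.500; wc +0.190/-0.400 → slack +0.477/-1.065; half-tol=0.295, Σhalf²=0.205214
  +D: nom +40.200 → Σnom=65.700; wc +0.370/-0.386 → slack +0.847/-1.451; half-tol=0.378, Σhalf²=0.348098
  -E: nom -25.100 → Σnom=40.600; wc +0.240/-0.240 → slack +1.087/-1.691; half-tol=0.240, Σhalf²=0.405698
  -F: nom -6.440 → Σnom=34.160; wc +0.330/-0.126 → slack +1.417/-1.817; half-tol=0.228, Σhalf²=0.457682
Nominal = 34.160. Worst-case = [34.160 - 1.817, 34.160 + 1.417] = [32.343, 35.577]. RSS = √0.457682 = 0.677.

nominal=34.160 wc=[32.343,35.577] rss=0.677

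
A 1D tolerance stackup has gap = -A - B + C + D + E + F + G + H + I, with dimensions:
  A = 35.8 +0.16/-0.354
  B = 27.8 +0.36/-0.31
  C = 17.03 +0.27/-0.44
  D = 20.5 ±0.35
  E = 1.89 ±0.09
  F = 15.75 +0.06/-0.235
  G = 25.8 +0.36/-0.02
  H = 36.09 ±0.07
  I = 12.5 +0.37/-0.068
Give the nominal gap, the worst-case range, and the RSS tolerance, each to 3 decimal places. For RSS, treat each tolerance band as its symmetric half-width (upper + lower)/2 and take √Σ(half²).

Stack each dimension's contribution:
  -A: nom -35.800 → Σnom=-35.800; wc +0.354/-0.160 → slack +0.354/-0.160; half-tol=0.257, Σhalf²=0.066049
  -B: nom -27.800 → Σnom=-63.600; wc +0.310/-0.360 → slack +0.664/-0.520; half-tol=0.335, Σhalf²=0.178274
  +C: nom +17.030 → Σnom=-46.570; wc +0.270/-0.440 → slack +0.934/-0.960; half-tol=0.355, Σhalf²=0.304299
  +D: nom +20.500 → Σnom=-26.070; wc +0.350/-0.350 → slack +1.284/-1.310; half-tol=0.350, Σhalf²=0.426799
  +E: nom +1.890 → Σnom=-24.180; wc +0.090/-0.090 → slack +1.374/-1.400; half-tol=0.090, Σhalf²=0.434899
  +F: nom +15.750 → Σnom=-8.430; wc +0.060/-0.235 → slack +1.434/-1.635; half-tol=0.147, Σhalf²=0.456655
  +G: nom +25.800 → Σnom=17.370; wc +0.360/-0.020 → slack +1.794/-1.655; half-tol=0.190, Σhalf²=0.492755
  +H: nom +36.090 → Σnom=53.460; wc +0.070/-0.070 → slack +1.864/-1.725; half-tol=0.070, Σhalf²=0.497655
  +I: nom +12.500 → Σnom=65.960; wc +0.370/-0.068 → slack +2.234/-1.793; half-tol=0.219, Σhalf²=0.545616
Nominal = 65.960. Worst-case = [65.960 - 1.793, 65.960 + 2.234] = [64.167, 68.194]. RSS = √0.545616 = 0.739.

nominal=65.960 wc=[64.167,68.194] rss=0.739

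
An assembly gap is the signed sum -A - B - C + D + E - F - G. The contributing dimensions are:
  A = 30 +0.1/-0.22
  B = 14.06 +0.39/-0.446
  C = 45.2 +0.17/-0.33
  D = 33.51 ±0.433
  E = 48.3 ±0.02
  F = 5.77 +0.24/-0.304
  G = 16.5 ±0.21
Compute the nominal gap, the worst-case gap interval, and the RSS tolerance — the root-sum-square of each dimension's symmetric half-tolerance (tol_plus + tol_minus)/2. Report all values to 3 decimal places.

Stack each dimension's contribution:
  -A: nom -30.000 → Σnom=-30.000; wc +0.220/-0.100 → slack +0.220/-0.100; half-tol=0.160, Σhalf²=0.025600
  -B: nom -14.060 → Σnom=-44.060; wc +0.446/-0.390 → slack +0.666/-0.490; half-tol=0.418, Σhalf²=0.200324
  -C: nom -45.200 → Σnom=-89.260; wc +0.330/-0.170 → slack +0.996/-0.660; half-tol=0.250, Σhalf²=0.262824
  +D: nom +33.510 → Σnom=-55.750; wc +0.433/-0.433 → slack +1.429/-1.093; half-tol=0.433, Σhalf²=0.450313
  +E: nom +48.300 → Σnom=-7.450; wc +0.020/-0.020 → slack +1.449/-1.113; half-tol=0.020, Σhalf²=0.450713
  -F: nom -5.770 → Σnom=-13.220; wc +0.304/-0.240 → slack +1.753/-1.353; half-tol=0.272, Σhalf²=0.524697
  -G: nom -16.500 → Σnom=-29.720; wc +0.210/-0.210 → slack +1.963/-1.563; half-tol=0.210, Σhalf²=0.568797
Nominal = -29.720. Worst-case = [-29.720 - 1.563, -29.720 + 1.963] = [-31.283, -27.757]. RSS = √0.568797 = 0.754.

nominal=-29.720 wc=[-31.283,-27.757] rss=0.754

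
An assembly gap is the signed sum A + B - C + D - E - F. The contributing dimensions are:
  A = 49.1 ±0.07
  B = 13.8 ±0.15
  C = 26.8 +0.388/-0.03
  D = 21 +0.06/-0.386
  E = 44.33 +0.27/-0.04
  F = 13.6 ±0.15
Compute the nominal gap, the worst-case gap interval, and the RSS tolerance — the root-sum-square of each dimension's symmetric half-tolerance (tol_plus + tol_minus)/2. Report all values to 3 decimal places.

nominal=-0.830 wc=[-2.244,-0.330] rss=0.409

Stack each dimension's contribution:
  +A: nom +49.100 → Σnom=49.100; wc +0.070/-0.070 → slack +0.070/-0.070; half-tol=0.070, Σhalf²=0.004900
  +B: nom +13.800 → Σnom=62.900; wc +0.150/-0.150 → slack +0.220/-0.220; half-tol=0.150, Σhalf²=0.027400
  -C: nom -26.800 → Σnom=36.100; wc +0.030/-0.388 → slack +0.250/-0.608; half-tol=0.209, Σhalf²=0.071081
  +D: nom +21.000 → Σnom=57.100; wc +0.060/-0.386 → slack +0.310/-0.994; half-tol=0.223, Σhalf²=0.120810
  -E: nom -44.330 → Σnom=12.770; wc +0.040/-0.270 → slack +0.350/-1.264; half-tol=0.155, Σhalf²=0.144835
  -F: nom -13.600 → Σnom=-0.830; wc +0.150/-0.150 → slack +0.500/-1.414; half-tol=0.150, Σhalf²=0.167335
Nominal = -0.830. Worst-case = [-0.830 - 1.414, -0.830 + 0.500] = [-2.244, -0.330]. RSS = √0.167335 = 0.409.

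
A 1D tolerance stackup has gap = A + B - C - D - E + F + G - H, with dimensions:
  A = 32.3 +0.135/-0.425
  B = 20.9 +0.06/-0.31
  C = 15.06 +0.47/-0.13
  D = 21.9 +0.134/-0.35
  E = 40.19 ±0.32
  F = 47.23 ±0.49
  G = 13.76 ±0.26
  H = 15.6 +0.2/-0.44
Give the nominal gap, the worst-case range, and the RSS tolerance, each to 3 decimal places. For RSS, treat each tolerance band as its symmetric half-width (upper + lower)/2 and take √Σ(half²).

nominal=21.440 wc=[18.831,23.625] rss=0.880

Stack each dimension's contribution:
  +A: nom +32.300 → Σnom=32.300; wc +0.135/-0.425 → slack +0.135/-0.425; half-tol=0.280, Σhalf²=0.078400
  +B: nom +20.900 → Σnom=53.200; wc +0.060/-0.310 → slack +0.195/-0.735; half-tol=0.185, Σhalf²=0.112625
  -C: nom -15.060 → Σnom=38.140; wc +0.130/-0.470 → slack +0.325/-1.205; half-tol=0.300, Σhalf²=0.202625
  -D: nom -21.900 → Σnom=16.240; wc +0.350/-0.134 → slack +0.675/-1.339; half-tol=0.242, Σhalf²=0.261189
  -E: nom -40.190 → Σnom=-23.950; wc +0.320/-0.320 → slack +0.995/-1.659; half-tol=0.320, Σhalf²=0.363589
  +F: nom +47.230 → Σnom=23.280; wc +0.490/-0.490 → slack +1.485/-2.149; half-tol=0.490, Σhalf²=0.603689
  +G: nom +13.760 → Σnom=37.040; wc +0.260/-0.260 → slack +1.745/-2.409; half-tol=0.260, Σhalf²=0.671289
  -H: nom -15.600 → Σnom=21.440; wc +0.440/-0.200 → slack +2.185/-2.609; half-tol=0.320, Σhalf²=0.773689
Nominal = 21.440. Worst-case = [21.440 - 2.609, 21.440 + 2.185] = [18.831, 23.625]. RSS = √0.773689 = 0.880.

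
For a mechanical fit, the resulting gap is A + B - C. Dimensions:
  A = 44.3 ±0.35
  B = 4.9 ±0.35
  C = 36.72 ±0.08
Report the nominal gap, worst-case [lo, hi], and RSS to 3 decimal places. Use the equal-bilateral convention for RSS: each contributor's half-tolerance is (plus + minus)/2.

Stack each dimension's contribution:
  +A: nom +44.300 → Σnom=44.300; wc +0.350/-0.350 → slack +0.350/-0.350; half-tol=0.350, Σhalf²=0.122500
  +B: nom +4.900 → Σnom=49.200; wc +0.350/-0.350 → slack +0.700/-0.700; half-tol=0.350, Σhalf²=0.245000
  -C: nom -36.720 → Σnom=12.480; wc +0.080/-0.080 → slack +0.780/-0.780; half-tol=0.080, Σhalf²=0.251400
Nominal = 12.480. Worst-case = [12.480 - 0.780, 12.480 + 0.780] = [11.700, 13.260]. RSS = √0.251400 = 0.501.

nominal=12.480 wc=[11.700,13.260] rss=0.501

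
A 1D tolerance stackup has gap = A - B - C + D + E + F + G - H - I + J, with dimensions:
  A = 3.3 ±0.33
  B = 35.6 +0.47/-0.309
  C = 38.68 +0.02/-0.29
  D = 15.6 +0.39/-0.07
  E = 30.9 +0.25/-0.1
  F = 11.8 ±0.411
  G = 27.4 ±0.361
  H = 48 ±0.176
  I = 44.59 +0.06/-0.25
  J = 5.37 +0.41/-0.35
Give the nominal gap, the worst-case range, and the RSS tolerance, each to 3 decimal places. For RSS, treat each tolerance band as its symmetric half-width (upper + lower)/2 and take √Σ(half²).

nominal=-72.500 wc=[-74.848,-69.323] rss=0.931

Stack each dimension's contribution:
  +A: nom +3.300 → Σnom=3.300; wc +0.330/-0.330 → slack +0.330/-0.330; half-tol=0.330, Σhalf²=0.108900
  -B: nom -35.600 → Σnom=-32.300; wc +0.309/-0.470 → slack +0.639/-0.800; half-tol=0.389, Σhalf²=0.260610
  -C: nom -38.680 → Σnom=-70.980; wc +0.290/-0.020 → slack +0.929/-0.820; half-tol=0.155, Σhalf²=0.284635
  +D: nom +15.600 → Σnom=-55.380; wc +0.390/-0.070 → slack +1.319/-0.890; half-tol=0.230, Σhalf²=0.337535
  +E: nom +30.900 → Σnom=-24.480; wc +0.250/-0.100 → slack +1.569/-0.990; half-tol=0.175, Σhalf²=0.368160
  +F: nom +11.800 → Σnom=-12.680; wc +0.411/-0.411 → slack +1.980/-1.401; half-tol=0.411, Σhalf²=0.537081
  +G: nom +27.400 → Σnom=14.720; wc +0.361/-0.361 → slack +2.341/-1.762; half-tol=0.361, Σhalf²=0.667402
  -H: nom -48.000 → Σnom=-33.280; wc +0.176/-0.176 → slack +2.517/-1.938; half-tol=0.176, Σhalf²=0.698378
  -I: nom -44.590 → Σnom=-77.870; wc +0.250/-0.060 → slack +2.767/-1.998; half-tol=0.155, Σhalf²=0.722403
  +J: nom +5.370 → Σnom=-72.500; wc +0.410/-0.350 → slack +3.177/-2.348; half-tol=0.380, Σhalf²=0.866803
Nominal = -72.500. Worst-case = [-72.500 - 2.348, -72.500 + 3.177] = [-74.848, -69.323]. RSS = √0.866803 = 0.931.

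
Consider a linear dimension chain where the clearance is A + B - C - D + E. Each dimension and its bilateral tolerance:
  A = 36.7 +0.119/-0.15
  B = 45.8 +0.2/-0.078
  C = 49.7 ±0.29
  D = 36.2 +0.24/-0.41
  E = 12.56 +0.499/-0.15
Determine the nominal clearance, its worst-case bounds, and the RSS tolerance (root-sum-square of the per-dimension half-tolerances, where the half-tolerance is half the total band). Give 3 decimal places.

nominal=9.160 wc=[8.252,10.678] rss=0.577

Stack each dimension's contribution:
  +A: nom +36.700 → Σnom=36.700; wc +0.119/-0.150 → slack +0.119/-0.150; half-tol=0.135, Σhalf²=0.018090
  +B: nom +45.800 → Σnom=82.500; wc +0.200/-0.078 → slack +0.319/-0.228; half-tol=0.139, Σhalf²=0.037411
  -C: nom -49.700 → Σnom=32.800; wc +0.290/-0.290 → slack +0.609/-0.518; half-tol=0.290, Σhalf²=0.121511
  -D: nom -36.200 → Σnom=-3.400; wc +0.410/-0.240 → slack +1.019/-0.758; half-tol=0.325, Σhalf²=0.227136
  +E: nom +12.560 → Σnom=9.160; wc +0.499/-0.150 → slack +1.518/-0.908; half-tol=0.325, Σhalf²=0.332437
Nominal = 9.160. Worst-case = [9.160 - 0.908, 9.160 + 1.518] = [8.252, 10.678]. RSS = √0.332437 = 0.577.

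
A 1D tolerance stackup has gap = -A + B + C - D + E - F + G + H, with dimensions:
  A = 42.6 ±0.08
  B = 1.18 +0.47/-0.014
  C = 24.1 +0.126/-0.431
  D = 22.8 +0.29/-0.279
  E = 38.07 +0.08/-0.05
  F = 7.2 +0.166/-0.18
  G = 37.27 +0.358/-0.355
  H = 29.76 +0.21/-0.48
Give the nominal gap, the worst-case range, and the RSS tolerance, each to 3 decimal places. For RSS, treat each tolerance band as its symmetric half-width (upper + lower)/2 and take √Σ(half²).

Stack each dimension's contribution:
  -A: nom -42.600 → Σnom=-42.600; wc +0.080/-0.080 → slack +0.080/-0.080; half-tol=0.080, Σhalf²=0.006400
  +B: nom +1.180 → Σnom=-41.420; wc +0.470/-0.014 → slack +0.550/-0.094; half-tol=0.242, Σhalf²=0.064964
  +C: nom +24.100 → Σnom=-17.320; wc +0.126/-0.431 → slack +0.676/-0.525; half-tol=0.278, Σhalf²=0.142526
  -D: nom -22.800 → Σnom=-40.120; wc +0.279/-0.290 → slack +0.955/-0.815; half-tol=0.284, Σhalf²=0.223466
  +E: nom +38.070 → Σnom=-2.050; wc +0.080/-0.050 → slack +1.035/-0.865; half-tol=0.065, Σhalf²=0.227691
  -F: nom -7.200 → Σnom=-9.250; wc +0.180/-0.166 → slack +1.215/-1.031; half-tol=0.173, Σhalf²=0.257620
  +G: nom +37.270 → Σnom=28.020; wc +0.358/-0.355 → slack +1.573/-1.386; half-tol=0.356, Σhalf²=0.384713
  +H: nom +29.760 → Σnom=57.780; wc +0.210/-0.480 → slack +1.783/-1.866; half-tol=0.345, Σhalf²=0.503738
Nominal = 57.780. Worst-case = [57.780 - 1.866, 57.780 + 1.783] = [55.914, 59.563]. RSS = √0.503738 = 0.710.

nominal=57.780 wc=[55.914,59.563] rss=0.710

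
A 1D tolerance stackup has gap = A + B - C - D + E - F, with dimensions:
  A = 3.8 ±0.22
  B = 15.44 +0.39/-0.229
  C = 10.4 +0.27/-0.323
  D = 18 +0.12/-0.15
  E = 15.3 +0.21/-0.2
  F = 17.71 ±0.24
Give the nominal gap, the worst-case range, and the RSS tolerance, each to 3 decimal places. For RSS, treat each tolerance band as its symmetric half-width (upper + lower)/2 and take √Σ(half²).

Stack each dimension's contribution:
  +A: nom +3.800 → Σnom=3.800; wc +0.220/-0.220 → slack +0.220/-0.220; half-tol=0.220, Σhalf²=0.048400
  +B: nom +15.440 → Σnom=19.240; wc +0.390/-0.229 → slack +0.610/-0.449; half-tol=0.309, Σhalf²=0.144190
  -C: nom -10.400 → Σnom=8.840; wc +0.323/-0.270 → slack +0.933/-0.719; half-tol=0.296, Σhalf²=0.232102
  -D: nom -18.000 → Σnom=-9.160; wc +0.150/-0.120 → slack +1.083/-0.839; half-tol=0.135, Σhalf²=0.250327
  +E: nom +15.300 → Σnom=6.140; wc +0.210/-0.200 → slack +1.293/-1.039; half-tol=0.205, Σhalf²=0.292353
  -F: nom -17.710 → Σnom=-11.570; wc +0.240/-0.240 → slack +1.533/-1.279; half-tol=0.240, Σhalf²=0.349952
Nominal = -11.570. Worst-case = [-11.570 - 1.279, -11.570 + 1.533] = [-12.849, -10.037]. RSS = √0.349952 = 0.592.

nominal=-11.570 wc=[-12.849,-10.037] rss=0.592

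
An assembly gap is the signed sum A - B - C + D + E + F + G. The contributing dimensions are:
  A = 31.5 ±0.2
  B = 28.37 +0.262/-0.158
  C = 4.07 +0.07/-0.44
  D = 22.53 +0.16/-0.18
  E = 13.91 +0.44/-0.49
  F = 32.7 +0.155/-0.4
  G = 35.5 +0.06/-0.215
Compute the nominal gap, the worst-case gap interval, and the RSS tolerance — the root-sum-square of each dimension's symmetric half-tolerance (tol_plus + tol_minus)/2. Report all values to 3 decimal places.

nominal=103.700 wc=[101.883,105.313] rss=0.700

Stack each dimension's contribution:
  +A: nom +31.500 → Σnom=31.500; wc +0.200/-0.200 → slack +0.200/-0.200; half-tol=0.200, Σhalf²=0.040000
  -B: nom -28.370 → Σnom=3.130; wc +0.158/-0.262 → slack +0.358/-0.462; half-tol=0.210, Σhalf²=0.084100
  -C: nom -4.070 → Σnom=-0.940; wc +0.440/-0.070 → slack +0.798/-0.532; half-tol=0.255, Σhalf²=0.149125
  +D: nom +22.530 → Σnom=21.590; wc +0.160/-0.180 → slack +0.958/-0.712; half-tol=0.170, Σhalf²=0.178025
  +E: nom +13.910 → Σnom=35.500; wc +0.440/-0.490 → slack +1.398/-1.202; half-tol=0.465, Σhalf²=0.394250
  +F: nom +32.700 → Σnom=68.200; wc +0.155/-0.400 → slack +1.553/-1.602; half-tol=0.278, Σhalf²=0.471256
  +G: nom +35.500 → Σnom=103.700; wc +0.060/-0.215 → slack +1.613/-1.817; half-tol=0.138, Σhalf²=0.490163
Nominal = 103.700. Worst-case = [103.700 - 1.817, 103.700 + 1.613] = [101.883, 105.313]. RSS = √0.490163 = 0.700.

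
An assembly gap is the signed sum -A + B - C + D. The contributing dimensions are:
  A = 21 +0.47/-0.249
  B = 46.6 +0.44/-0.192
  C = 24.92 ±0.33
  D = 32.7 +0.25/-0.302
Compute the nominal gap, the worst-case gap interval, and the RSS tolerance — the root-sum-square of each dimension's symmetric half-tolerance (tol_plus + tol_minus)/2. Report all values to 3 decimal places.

Stack each dimension's contribution:
  -A: nom -21.000 → Σnom=-21.000; wc +0.249/-0.470 → slack +0.249/-0.470; half-tol=0.359, Σhalf²=0.129240
  +B: nom +46.600 → Σnom=25.600; wc +0.440/-0.192 → slack +0.689/-0.662; half-tol=0.316, Σhalf²=0.229096
  -C: nom -24.920 → Σnom=0.680; wc +0.330/-0.330 → slack +1.019/-0.992; half-tol=0.330, Σhalf²=0.337996
  +D: nom +32.700 → Σnom=33.380; wc +0.250/-0.302 → slack +1.269/-1.294; half-tol=0.276, Σhalf²=0.414172
Nominal = 33.380. Worst-case = [33.380 - 1.294, 33.380 + 1.269] = [32.086, 34.649]. RSS = √0.414172 = 0.644.

nominal=33.380 wc=[32.086,34.649] rss=0.644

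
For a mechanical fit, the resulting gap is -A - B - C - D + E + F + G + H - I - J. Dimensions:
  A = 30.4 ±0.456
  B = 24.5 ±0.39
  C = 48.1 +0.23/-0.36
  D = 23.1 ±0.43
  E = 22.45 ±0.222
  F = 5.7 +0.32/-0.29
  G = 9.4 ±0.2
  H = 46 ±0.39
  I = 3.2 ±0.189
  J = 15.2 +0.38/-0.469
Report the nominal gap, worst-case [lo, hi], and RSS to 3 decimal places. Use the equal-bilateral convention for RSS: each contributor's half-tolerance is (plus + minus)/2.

nominal=-60.950 wc=[-64.127,-57.524] rss=1.087

Stack each dimension's contribution:
  -A: nom -30.400 → Σnom=-30.400; wc +0.456/-0.456 → slack +0.456/-0.456; half-tol=0.456, Σhalf²=0.207936
  -B: nom -24.500 → Σnom=-54.900; wc +0.390/-0.390 → slack +0.846/-0.846; half-tol=0.390, Σhalf²=0.360036
  -C: nom -48.100 → Σnom=-103.000; wc +0.360/-0.230 → slack +1.206/-1.076; half-tol=0.295, Σhalf²=0.447061
  -D: nom -23.100 → Σnom=-126.100; wc +0.430/-0.430 → slack +1.636/-1.506; half-tol=0.430, Σhalf²=0.631961
  +E: nom +22.450 → Σnom=-103.650; wc +0.222/-0.222 → slack +1.858/-1.728; half-tol=0.222, Σhalf²=0.681245
  +F: nom +5.700 → Σnom=-97.950; wc +0.320/-0.290 → slack +2.178/-2.018; half-tol=0.305, Σhalf²=0.774270
  +G: nom +9.400 → Σnom=-88.550; wc +0.200/-0.200 → slack +2.378/-2.218; half-tol=0.200, Σhalf²=0.814270
  +H: nom +46.000 → Σnom=-42.550; wc +0.390/-0.390 → slack +2.768/-2.608; half-tol=0.390, Σhalf²=0.966370
  -I: nom -3.200 → Σnom=-45.750; wc +0.189/-0.189 → slack +2.957/-2.797; half-tol=0.189, Σhalf²=1.002091
  -J: nom -15.200 → Σnom=-60.950; wc +0.469/-0.380 → slack +3.426/-3.177; half-tol=0.424, Σhalf²=1.182291
Nominal = -60.950. Worst-case = [-60.950 - 3.177, -60.950 + 3.426] = [-64.127, -57.524]. RSS = √1.182291 = 1.087.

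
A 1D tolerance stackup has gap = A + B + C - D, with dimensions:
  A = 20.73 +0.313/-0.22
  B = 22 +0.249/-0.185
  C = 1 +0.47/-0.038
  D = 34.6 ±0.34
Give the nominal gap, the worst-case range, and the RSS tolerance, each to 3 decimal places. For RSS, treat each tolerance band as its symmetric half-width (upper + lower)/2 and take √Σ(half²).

nominal=9.130 wc=[8.347,10.502] rss=0.546

Stack each dimension's contribution:
  +A: nom +20.730 → Σnom=20.730; wc +0.313/-0.220 → slack +0.313/-0.220; half-tol=0.267, Σhalf²=0.071022
  +B: nom +22.000 → Σnom=42.730; wc +0.249/-0.185 → slack +0.562/-0.405; half-tol=0.217, Σhalf²=0.118111
  +C: nom +1.000 → Σnom=43.730; wc +0.470/-0.038 → slack +1.032/-0.443; half-tol=0.254, Σhalf²=0.182627
  -D: nom -34.600 → Σnom=9.130; wc +0.340/-0.340 → slack +1.372/-0.783; half-tol=0.340, Σhalf²=0.298227
Nominal = 9.130. Worst-case = [9.130 - 0.783, 9.130 + 1.372] = [8.347, 10.502]. RSS = √0.298227 = 0.546.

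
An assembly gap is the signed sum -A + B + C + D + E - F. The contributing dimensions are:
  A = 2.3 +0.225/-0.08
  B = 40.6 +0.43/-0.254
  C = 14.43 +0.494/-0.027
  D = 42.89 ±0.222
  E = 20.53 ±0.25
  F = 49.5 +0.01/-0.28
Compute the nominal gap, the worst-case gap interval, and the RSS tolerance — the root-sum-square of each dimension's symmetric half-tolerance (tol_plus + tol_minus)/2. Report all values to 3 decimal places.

Stack each dimension's contribution:
  -A: nom -2.300 → Σnom=-2.300; wc +0.080/-0.225 → slack +0.080/-0.225; half-tol=0.152, Σhalf²=0.023256
  +B: nom +40.600 → Σnom=38.300; wc +0.430/-0.254 → slack +0.510/-0.479; half-tol=0.342, Σhalf²=0.140220
  +C: nom +14.430 → Σnom=52.730; wc +0.494/-0.027 → slack +1.004/-0.506; half-tol=0.261, Σhalf²=0.208081
  +D: nom +42.890 → Σnom=95.620; wc +0.222/-0.222 → slack +1.226/-0.728; half-tol=0.222, Σhalf²=0.257364
  +E: nom +20.530 → Σnom=116.150; wc +0.250/-0.250 → slack +1.476/-0.978; half-tol=0.250, Σhalf²=0.319864
  -F: nom -49.500 → Σnom=66.650; wc +0.280/-0.010 → slack +1.756/-0.988; half-tol=0.145, Σhalf²=0.340890
Nominal = 66.650. Worst-case = [66.650 - 0.988, 66.650 + 1.756] = [65.662, 68.406]. RSS = √0.340890 = 0.584.

nominal=66.650 wc=[65.662,68.406] rss=0.584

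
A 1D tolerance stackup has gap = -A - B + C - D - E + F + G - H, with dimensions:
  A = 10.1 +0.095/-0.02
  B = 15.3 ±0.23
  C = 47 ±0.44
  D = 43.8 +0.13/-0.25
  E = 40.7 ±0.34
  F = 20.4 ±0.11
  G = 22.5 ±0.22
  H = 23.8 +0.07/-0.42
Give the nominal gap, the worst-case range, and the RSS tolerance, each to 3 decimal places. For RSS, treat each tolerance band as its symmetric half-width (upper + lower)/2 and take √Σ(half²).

Stack each dimension's contribution:
  -A: nom -10.100 → Σnom=-10.100; wc +0.020/-0.095 → slack +0.020/-0.095; half-tol=0.058, Σhalf²=0.003306
  -B: nom -15.300 → Σnom=-25.400; wc +0.230/-0.230 → slack +0.250/-0.325; half-tol=0.230, Σhalf²=0.056206
  +C: nom +47.000 → Σnom=21.600; wc +0.440/-0.440 → slack +0.690/-0.765; half-tol=0.440, Σhalf²=0.249806
  -D: nom -43.800 → Σnom=-22.200; wc +0.250/-0.130 → slack +0.940/-0.895; half-tol=0.190, Σhalf²=0.285906
  -E: nom -40.700 → Σnom=-62.900; wc +0.340/-0.340 → slack +1.280/-1.235; half-tol=0.340, Σhalf²=0.401506
  +F: nom +20.400 → Σnom=-42.500; wc +0.110/-0.110 → slack +1.390/-1.345; half-tol=0.110, Σhalf²=0.413606
  +G: nom +22.500 → Σnom=-20.000; wc +0.220/-0.220 → slack +1.610/-1.565; half-tol=0.220, Σhalf²=0.462006
  -H: nom -23.800 → Σnom=-43.800; wc +0.420/-0.070 → slack +2.030/-1.635; half-tol=0.245, Σhalf²=0.522031
Nominal = -43.800. Worst-case = [-43.800 - 1.635, -43.800 + 2.030] = [-45.435, -41.770]. RSS = √0.522031 = 0.723.

nominal=-43.800 wc=[-45.435,-41.770] rss=0.723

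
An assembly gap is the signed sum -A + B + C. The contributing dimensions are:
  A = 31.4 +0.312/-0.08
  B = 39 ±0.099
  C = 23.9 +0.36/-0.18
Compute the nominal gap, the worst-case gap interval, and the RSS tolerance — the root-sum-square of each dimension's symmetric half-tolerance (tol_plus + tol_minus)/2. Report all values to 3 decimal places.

nominal=31.500 wc=[30.909,32.039] rss=0.348

Stack each dimension's contribution:
  -A: nom -31.400 → Σnom=-31.400; wc +0.080/-0.312 → slack +0.080/-0.312; half-tol=0.196, Σhalf²=0.038416
  +B: nom +39.000 → Σnom=7.600; wc +0.099/-0.099 → slack +0.179/-0.411; half-tol=0.099, Σhalf²=0.048217
  +C: nom +23.900 → Σnom=31.500; wc +0.360/-0.180 → slack +0.539/-0.591; half-tol=0.270, Σhalf²=0.121117
Nominal = 31.500. Worst-case = [31.500 - 0.591, 31.500 + 0.539] = [30.909, 32.039]. RSS = √0.121117 = 0.348.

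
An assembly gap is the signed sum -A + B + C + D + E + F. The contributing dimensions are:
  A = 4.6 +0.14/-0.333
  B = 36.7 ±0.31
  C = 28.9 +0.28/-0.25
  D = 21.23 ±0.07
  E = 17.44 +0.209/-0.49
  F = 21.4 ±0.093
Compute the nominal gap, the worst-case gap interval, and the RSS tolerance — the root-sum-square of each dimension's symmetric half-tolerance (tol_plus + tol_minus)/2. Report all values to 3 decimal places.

nominal=121.070 wc=[119.717,122.365] rss=0.598

Stack each dimension's contribution:
  -A: nom -4.600 → Σnom=-4.600; wc +0.333/-0.140 → slack +0.333/-0.140; half-tol=0.237, Σhalf²=0.055932
  +B: nom +36.700 → Σnom=32.100; wc +0.310/-0.310 → slack +0.643/-0.450; half-tol=0.310, Σhalf²=0.152032
  +C: nom +28.900 → Σnom=61.000; wc +0.280/-0.250 → slack +0.923/-0.700; half-tol=0.265, Σhalf²=0.222257
  +D: nom +21.230 → Σnom=82.230; wc +0.070/-0.070 → slack +0.993/-0.770; half-tol=0.070, Σhalf²=0.227157
  +E: nom +17.440 → Σnom=99.670; wc +0.209/-0.490 → slack +1.202/-1.260; half-tol=0.349, Σhalf²=0.349307
  +F: nom +21.400 → Σnom=121.070; wc +0.093/-0.093 → slack +1.295/-1.353; half-tol=0.093, Σhalf²=0.357957
Nominal = 121.070. Worst-case = [121.070 - 1.353, 121.070 + 1.295] = [119.717, 122.365]. RSS = √0.357957 = 0.598.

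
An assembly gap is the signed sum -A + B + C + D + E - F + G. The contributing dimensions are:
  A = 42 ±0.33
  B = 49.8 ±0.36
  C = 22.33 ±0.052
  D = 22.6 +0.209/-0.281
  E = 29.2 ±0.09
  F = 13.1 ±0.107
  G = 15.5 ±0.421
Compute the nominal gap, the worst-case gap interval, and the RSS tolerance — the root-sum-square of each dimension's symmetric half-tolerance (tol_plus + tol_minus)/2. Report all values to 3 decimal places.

nominal=84.330 wc=[82.689,85.899] rss=0.706

Stack each dimension's contribution:
  -A: nom -42.000 → Σnom=-42.000; wc +0.330/-0.330 → slack +0.330/-0.330; half-tol=0.330, Σhalf²=0.108900
  +B: nom +49.800 → Σnom=7.800; wc +0.360/-0.360 → slack +0.690/-0.690; half-tol=0.360, Σhalf²=0.238500
  +C: nom +22.330 → Σnom=30.130; wc +0.052/-0.052 → slack +0.742/-0.742; half-tol=0.052, Σhalf²=0.241204
  +D: nom +22.600 → Σnom=52.730; wc +0.209/-0.281 → slack +0.951/-1.023; half-tol=0.245, Σhalf²=0.301229
  +E: nom +29.200 → Σnom=81.930; wc +0.090/-0.090 → slack +1.041/-1.113; half-tol=0.090, Σhalf²=0.309329
  -F: nom -13.100 → Σnom=68.830; wc +0.107/-0.107 → slack +1.148/-1.220; half-tol=0.107, Σhalf²=0.320778
  +G: nom +15.500 → Σnom=84.330; wc +0.421/-0.421 → slack +1.569/-1.641; half-tol=0.421, Σhalf²=0.498019
Nominal = 84.330. Worst-case = [84.330 - 1.641, 84.330 + 1.569] = [82.689, 85.899]. RSS = √0.498019 = 0.706.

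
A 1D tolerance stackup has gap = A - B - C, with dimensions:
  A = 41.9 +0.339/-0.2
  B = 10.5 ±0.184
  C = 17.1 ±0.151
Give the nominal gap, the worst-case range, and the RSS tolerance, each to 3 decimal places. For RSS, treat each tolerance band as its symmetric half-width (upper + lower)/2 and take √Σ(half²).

nominal=14.300 wc=[13.765,14.974] rss=0.360

Stack each dimension's contribution:
  +A: nom +41.900 → Σnom=41.900; wc +0.339/-0.200 → slack +0.339/-0.200; half-tol=0.270, Σhalf²=0.072630
  -B: nom -10.500 → Σnom=31.400; wc +0.184/-0.184 → slack +0.523/-0.384; half-tol=0.184, Σhalf²=0.106486
  -C: nom -17.100 → Σnom=14.300; wc +0.151/-0.151 → slack +0.674/-0.535; half-tol=0.151, Σhalf²=0.129287
Nominal = 14.300. Worst-case = [14.300 - 0.535, 14.300 + 0.674] = [13.765, 14.974]. RSS = √0.129287 = 0.360.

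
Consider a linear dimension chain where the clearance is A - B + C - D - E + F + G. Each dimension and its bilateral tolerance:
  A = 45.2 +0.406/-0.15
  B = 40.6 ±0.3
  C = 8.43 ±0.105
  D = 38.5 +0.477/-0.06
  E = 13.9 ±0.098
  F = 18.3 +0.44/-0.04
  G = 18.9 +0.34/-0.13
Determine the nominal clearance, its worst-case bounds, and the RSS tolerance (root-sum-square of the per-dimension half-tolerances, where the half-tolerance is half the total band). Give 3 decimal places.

Stack each dimension's contribution:
  +A: nom +45.200 → Σnom=45.200; wc +0.406/-0.150 → slack +0.406/-0.150; half-tol=0.278, Σhalf²=0.077284
  -B: nom -40.600 → Σnom=4.600; wc +0.300/-0.300 → slack +0.706/-0.450; half-tol=0.300, Σhalf²=0.167284
  +C: nom +8.430 → Σnom=13.030; wc +0.105/-0.105 → slack +0.811/-0.555; half-tol=0.105, Σhalf²=0.178309
  -D: nom -38.500 → Σnom=-25.470; wc +0.060/-0.477 → slack +0.871/-1.032; half-tol=0.268, Σhalf²=0.250401
  -E: nom -13.900 → Σnom=-39.370; wc +0.098/-0.098 → slack +0.969/-1.130; half-tol=0.098, Σhalf²=0.260005
  +F: nom +18.300 → Σnom=-21.070; wc +0.440/-0.040 → slack +1.409/-1.170; half-tol=0.240, Σhalf²=0.317605
  +G: nom +18.900 → Σnom=-2.170; wc +0.340/-0.130 → slack +1.749/-1.300; half-tol=0.235, Σhalf²=0.372830
Nominal = -2.170. Worst-case = [-2.170 - 1.300, -2.170 + 1.749] = [-3.470, -0.421]. RSS = √0.372830 = 0.611.

nominal=-2.170 wc=[-3.470,-0.421] rss=0.611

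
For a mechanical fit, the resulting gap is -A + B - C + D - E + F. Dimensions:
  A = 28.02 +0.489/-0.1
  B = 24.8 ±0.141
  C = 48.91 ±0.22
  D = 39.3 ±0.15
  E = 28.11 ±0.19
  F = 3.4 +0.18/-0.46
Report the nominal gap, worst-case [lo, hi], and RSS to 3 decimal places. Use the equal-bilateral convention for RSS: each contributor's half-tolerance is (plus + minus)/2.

nominal=-37.540 wc=[-39.190,-36.559] rss=0.562

Stack each dimension's contribution:
  -A: nom -28.020 → Σnom=-28.020; wc +0.100/-0.489 → slack +0.100/-0.489; half-tol=0.294, Σhalf²=0.086730
  +B: nom +24.800 → Σnom=-3.220; wc +0.141/-0.141 → slack +0.241/-0.630; half-tol=0.141, Σhalf²=0.106611
  -C: nom -48.910 → Σnom=-52.130; wc +0.220/-0.220 → slack +0.461/-0.850; half-tol=0.220, Σhalf²=0.155011
  +D: nom +39.300 → Σnom=-12.830; wc +0.150/-0.150 → slack +0.611/-1.000; half-tol=0.150, Σhalf²=0.177511
  -E: nom -28.110 → Σnom=-40.940; wc +0.190/-0.190 → slack +0.801/-1.190; half-tol=0.190, Σhalf²=0.213611
  +F: nom +3.400 → Σnom=-37.540; wc +0.180/-0.460 → slack +0.981/-1.650; half-tol=0.320, Σhalf²=0.316011
Nominal = -37.540. Worst-case = [-37.540 - 1.650, -37.540 + 0.981] = [-39.190, -36.559]. RSS = √0.316011 = 0.562.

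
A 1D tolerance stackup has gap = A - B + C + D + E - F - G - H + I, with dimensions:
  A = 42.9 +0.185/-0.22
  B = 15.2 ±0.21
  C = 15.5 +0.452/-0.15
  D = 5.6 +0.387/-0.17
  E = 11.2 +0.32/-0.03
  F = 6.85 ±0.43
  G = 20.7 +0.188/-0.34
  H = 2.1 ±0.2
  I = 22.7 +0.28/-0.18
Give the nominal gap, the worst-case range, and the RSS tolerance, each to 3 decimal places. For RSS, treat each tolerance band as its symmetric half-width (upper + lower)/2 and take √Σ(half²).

Stack each dimension's contribution:
  +A: nom +42.900 → Σnom=42.900; wc +0.185/-0.220 → slack +0.185/-0.220; half-tol=0.203, Σhalf²=0.041006
  -B: nom -15.200 → Σnom=27.700; wc +0.210/-0.210 → slack +0.395/-0.430; half-tol=0.210, Σhalf²=0.085106
  +C: nom +15.500 → Σnom=43.200; wc +0.452/-0.150 → slack +0.847/-0.580; half-tol=0.301, Σhalf²=0.175707
  +D: nom +5.600 → Σnom=48.800; wc +0.387/-0.170 → slack +1.234/-0.750; half-tol=0.279, Σhalf²=0.253269
  +E: nom +11.200 → Σnom=60.000; wc +0.320/-0.030 → slack +1.554/-0.780; half-tol=0.175, Σhalf²=0.283894
  -F: nom -6.850 → Σnom=53.150; wc +0.430/-0.430 → slack +1.984/-1.210; half-tol=0.430, Σhalf²=0.468795
  -G: nom -20.700 → Σnom=32.450; wc +0.340/-0.188 → slack +2.324/-1.398; half-tol=0.264, Σhalf²=0.538490
  -H: nom -2.100 → Σnom=30.350; wc +0.200/-0.200 → slack +2.524/-1.598; half-tol=0.200, Σhalf²=0.578491
  +I: nom +22.700 → Σnom=53.050; wc +0.280/-0.180 → slack +2.804/-1.778; half-tol=0.230, Σhalf²=0.631390
Nominal = 53.050. Worst-case = [53.050 - 1.778, 53.050 + 2.804] = [51.272, 55.854]. RSS = √0.631390 = 0.795.

nominal=53.050 wc=[51.272,55.854] rss=0.795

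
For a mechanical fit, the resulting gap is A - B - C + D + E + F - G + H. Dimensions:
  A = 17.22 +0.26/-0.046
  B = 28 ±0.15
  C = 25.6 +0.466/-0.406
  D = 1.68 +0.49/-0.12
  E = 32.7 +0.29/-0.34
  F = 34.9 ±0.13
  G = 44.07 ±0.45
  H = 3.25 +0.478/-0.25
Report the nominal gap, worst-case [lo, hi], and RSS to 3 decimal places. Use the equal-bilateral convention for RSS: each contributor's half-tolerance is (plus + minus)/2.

nominal=-7.920 wc=[-9.872,-5.266] rss=0.883

Stack each dimension's contribution:
  +A: nom +17.220 → Σnom=17.220; wc +0.260/-0.046 → slack +0.260/-0.046; half-tol=0.153, Σhalf²=0.023409
  -B: nom -28.000 → Σnom=-10.780; wc +0.150/-0.150 → slack +0.410/-0.196; half-tol=0.150, Σhalf²=0.045909
  -C: nom -25.600 → Σnom=-36.380; wc +0.406/-0.466 → slack +0.816/-0.662; half-tol=0.436, Σhalf²=0.236005
  +D: nom +1.680 → Σnom=-34.700; wc +0.490/-0.120 → slack +1.306/-0.782; half-tol=0.305, Σhalf²=0.329030
  +E: nom +32.700 → Σnom=-2.000; wc +0.290/-0.340 → slack +1.596/-1.122; half-tol=0.315, Σhalf²=0.428255
  +F: nom +34.900 → Σnom=32.900; wc +0.130/-0.130 → slack +1.726/-1.252; half-tol=0.130, Σhalf²=0.445155
  -G: nom -44.070 → Σnom=-11.170; wc +0.450/-0.450 → slack +2.176/-1.702; half-tol=0.450, Σhalf²=0.647655
  +H: nom +3.250 → Σnom=-7.920; wc +0.478/-0.250 → slack +2.654/-1.952; half-tol=0.364, Σhalf²=0.780151
Nominal = -7.920. Worst-case = [-7.920 - 1.952, -7.920 + 2.654] = [-9.872, -5.266]. RSS = √0.780151 = 0.883.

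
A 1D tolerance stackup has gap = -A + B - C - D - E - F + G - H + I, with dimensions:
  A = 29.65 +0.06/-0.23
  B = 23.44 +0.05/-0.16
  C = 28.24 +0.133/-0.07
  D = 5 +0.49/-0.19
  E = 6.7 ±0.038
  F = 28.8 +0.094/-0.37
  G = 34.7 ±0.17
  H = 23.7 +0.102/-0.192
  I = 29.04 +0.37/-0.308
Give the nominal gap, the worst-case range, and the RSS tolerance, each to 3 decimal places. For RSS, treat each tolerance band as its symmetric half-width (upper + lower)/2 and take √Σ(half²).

nominal=-34.910 wc=[-36.465,-33.230] rss=0.615

Stack each dimension's contribution:
  -A: nom -29.650 → Σnom=-29.650; wc +0.230/-0.060 → slack +0.230/-0.060; half-tol=0.145, Σhalf²=0.021025
  +B: nom +23.440 → Σnom=-6.210; wc +0.050/-0.160 → slack +0.280/-0.220; half-tol=0.105, Σhalf²=0.032050
  -C: nom -28.240 → Σnom=-34.450; wc +0.070/-0.133 → slack +0.350/-0.353; half-tol=0.102, Σhalf²=0.042352
  -D: nom -5.000 → Σnom=-39.450; wc +0.190/-0.490 → slack +0.540/-0.843; half-tol=0.340, Σhalf²=0.157952
  -E: nom -6.700 → Σnom=-46.150; wc +0.038/-0.038 → slack +0.578/-0.881; half-tol=0.038, Σhalf²=0.159396
  -F: nom -28.800 → Σnom=-74.950; wc +0.370/-0.094 → slack +0.948/-0.975; half-tol=0.232, Σhalf²=0.213220
  +G: nom +34.700 → Σnom=-40.250; wc +0.170/-0.170 → slack +1.118/-1.145; half-tol=0.170, Σhalf²=0.242120
  -H: nom -23.700 → Σnom=-63.950; wc +0.192/-0.102 → slack +1.310/-1.247; half-tol=0.147, Σhalf²=0.263729
  +I: nom +29.040 → Σnom=-34.910; wc +0.370/-0.308 → slack +1.680/-1.555; half-tol=0.339, Σhalf²=0.378650
Nominal = -34.910. Worst-case = [-34.910 - 1.555, -34.910 + 1.680] = [-36.465, -33.230]. RSS = √0.378650 = 0.615.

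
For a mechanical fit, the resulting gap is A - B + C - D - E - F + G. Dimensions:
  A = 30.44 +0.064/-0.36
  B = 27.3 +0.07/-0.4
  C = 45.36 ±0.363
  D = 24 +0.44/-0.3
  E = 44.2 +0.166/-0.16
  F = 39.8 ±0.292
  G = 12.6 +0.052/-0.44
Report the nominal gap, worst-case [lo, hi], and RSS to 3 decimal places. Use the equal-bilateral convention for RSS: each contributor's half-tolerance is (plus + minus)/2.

nominal=-46.900 wc=[-49.031,-45.269] rss=0.736

Stack each dimension's contribution:
  +A: nom +30.440 → Σnom=30.440; wc +0.064/-0.360 → slack +0.064/-0.360; half-tol=0.212, Σhalf²=0.044944
  -B: nom -27.300 → Σnom=3.140; wc +0.400/-0.070 → slack +0.464/-0.430; half-tol=0.235, Σhalf²=0.100169
  +C: nom +45.360 → Σnom=48.500; wc +0.363/-0.363 → slack +0.827/-0.793; half-tol=0.363, Σhalf²=0.231938
  -D: nom -24.000 → Σnom=24.500; wc +0.300/-0.440 → slack +1.127/-1.233; half-tol=0.370, Σhalf²=0.368838
  -E: nom -44.200 → Σnom=-19.700; wc +0.160/-0.166 → slack +1.287/-1.399; half-tol=0.163, Σhalf²=0.395407
  -F: nom -39.800 → Σnom=-59.500; wc +0.292/-0.292 → slack +1.579/-1.691; half-tol=0.292, Σhalf²=0.480671
  +G: nom +12.600 → Σnom=-46.900; wc +0.052/-0.440 → slack +1.631/-2.131; half-tol=0.246, Σhalf²=0.541187
Nominal = -46.900. Worst-case = [-46.900 - 2.131, -46.900 + 1.631] = [-49.031, -45.269]. RSS = √0.541187 = 0.736.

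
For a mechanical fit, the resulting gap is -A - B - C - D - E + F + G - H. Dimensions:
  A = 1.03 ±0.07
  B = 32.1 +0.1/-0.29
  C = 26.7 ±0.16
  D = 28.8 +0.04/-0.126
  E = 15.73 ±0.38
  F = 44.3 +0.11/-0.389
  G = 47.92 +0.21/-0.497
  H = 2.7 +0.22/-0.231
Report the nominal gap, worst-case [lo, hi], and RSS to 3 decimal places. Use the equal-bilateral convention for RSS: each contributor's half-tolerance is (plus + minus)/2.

Stack each dimension's contribution:
  -A: nom -1.030 → Σnom=-1.030; wc +0.070/-0.070 → slack +0.070/-0.070; half-tol=0.070, Σhalf²=0.004900
  -B: nom -32.100 → Σnom=-33.130; wc +0.290/-0.100 → slack +0.360/-0.170; half-tol=0.195, Σhalf²=0.042925
  -C: nom -26.700 → Σnom=-59.830; wc +0.160/-0.160 → slack +0.520/-0.330; half-tol=0.160, Σhalf²=0.068525
  -D: nom -28.800 → Σnom=-88.630; wc +0.126/-0.040 → slack +0.646/-0.370; half-tol=0.083, Σhalf²=0.075414
  -E: nom -15.730 → Σnom=-104.360; wc +0.380/-0.380 → slack +1.026/-0.750; half-tol=0.380, Σhalf²=0.219814
  +F: nom +44.300 → Σnom=-60.060; wc +0.110/-0.389 → slack +1.136/-1.139; half-tol=0.249, Σhalf²=0.282064
  +G: nom +47.920 → Σnom=-12.140; wc +0.210/-0.497 → slack +1.346/-1.636; half-tol=0.353, Σhalf²=0.407027
  -H: nom -2.700 → Σnom=-14.840; wc +0.231/-0.220 → slack +1.577/-1.856; half-tol=0.226, Σhalf²=0.457877
Nominal = -14.840. Worst-case = [-14.840 - 1.856, -14.840 + 1.577] = [-16.696, -13.263]. RSS = √0.457877 = 0.677.

nominal=-14.840 wc=[-16.696,-13.263] rss=0.677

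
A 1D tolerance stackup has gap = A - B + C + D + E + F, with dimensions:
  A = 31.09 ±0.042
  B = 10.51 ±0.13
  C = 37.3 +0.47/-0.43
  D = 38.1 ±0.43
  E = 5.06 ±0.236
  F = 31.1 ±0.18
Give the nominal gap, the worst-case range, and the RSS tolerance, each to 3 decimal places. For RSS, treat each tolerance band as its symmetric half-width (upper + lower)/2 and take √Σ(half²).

Stack each dimension's contribution:
  +A: nom +31.090 → Σnom=31.090; wc +0.042/-0.042 → slack +0.042/-0.042; half-tol=0.042, Σhalf²=0.001764
  -B: nom -10.510 → Σnom=20.580; wc +0.130/-0.130 → slack +0.172/-0.172; half-tol=0.130, Σhalf²=0.018664
  +C: nom +37.300 → Σnom=57.880; wc +0.470/-0.430 → slack +0.642/-0.602; half-tol=0.450, Σhalf²=0.221164
  +D: nom +38.100 → Σnom=95.980; wc +0.430/-0.430 → slack +1.072/-1.032; half-tol=0.430, Σhalf²=0.406064
  +E: nom +5.060 → Σnom=101.040; wc +0.236/-0.236 → slack +1.308/-1.268; half-tol=0.236, Σhalf²=0.461760
  +F: nom +31.100 → Σnom=132.140; wc +0.180/-0.180 → slack +1.488/-1.448; half-tol=0.180, Σhalf²=0.494160
Nominal = 132.140. Worst-case = [132.140 - 1.448, 132.140 + 1.488] = [130.692, 133.628]. RSS = √0.494160 = 0.703.

nominal=132.140 wc=[130.692,133.628] rss=0.703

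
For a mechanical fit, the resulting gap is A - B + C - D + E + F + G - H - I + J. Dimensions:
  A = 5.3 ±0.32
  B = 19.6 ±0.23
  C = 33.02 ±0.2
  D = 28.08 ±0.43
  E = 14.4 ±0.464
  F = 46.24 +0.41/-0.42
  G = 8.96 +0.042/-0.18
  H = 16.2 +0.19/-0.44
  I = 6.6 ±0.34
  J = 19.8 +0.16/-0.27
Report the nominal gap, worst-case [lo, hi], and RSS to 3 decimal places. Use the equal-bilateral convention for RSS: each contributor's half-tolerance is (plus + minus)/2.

Stack each dimension's contribution:
  +A: nom +5.300 → Σnom=5.300; wc +0.320/-0.320 → slack +0.320/-0.320; half-tol=0.320, Σhalf²=0.102400
  -B: nom -19.600 → Σnom=-14.300; wc +0.230/-0.230 → slack +0.550/-0.550; half-tol=0.230, Σhalf²=0.155300
  +C: nom +33.020 → Σnom=18.720; wc +0.200/-0.200 → slack +0.750/-0.750; half-tol=0.200, Σhalf²=0.195300
  -D: nom -28.080 → Σnom=-9.360; wc +0.430/-0.430 → slack +1.180/-1.180; half-tol=0.430, Σhalf²=0.380200
  +E: nom +14.400 → Σnom=5.040; wc +0.464/-0.464 → slack +1.644/-1.644; half-tol=0.464, Σhalf²=0.595496
  +F: nom +46.240 → Σnom=51.280; wc +0.410/-0.420 → slack +2.054/-2.064; half-tol=0.415, Σhalf²=0.767721
  +G: nom +8.960 → Σnom=60.240; wc +0.042/-0.180 → slack +2.096/-2.244; half-tol=0.111, Σhalf²=0.780042
  -H: nom -16.200 → Σnom=44.040; wc +0.440/-0.190 → slack +2.536/-2.434; half-tol=0.315, Σhalf²=0.879267
  -I: nom -6.600 → Σnom=37.440; wc +0.340/-0.340 → slack +2.876/-2.774; half-tol=0.340, Σhalf²=0.994867
  +J: nom +19.800 → Σnom=57.240; wc +0.160/-0.270 → slack +3.036/-3.044; half-tol=0.215, Σhalf²=1.041092
Nominal = 57.240. Worst-case = [57.240 - 3.044, 57.240 + 3.036] = [54.196, 60.276]. RSS = √1.041092 = 1.020.

nominal=57.240 wc=[54.196,60.276] rss=1.020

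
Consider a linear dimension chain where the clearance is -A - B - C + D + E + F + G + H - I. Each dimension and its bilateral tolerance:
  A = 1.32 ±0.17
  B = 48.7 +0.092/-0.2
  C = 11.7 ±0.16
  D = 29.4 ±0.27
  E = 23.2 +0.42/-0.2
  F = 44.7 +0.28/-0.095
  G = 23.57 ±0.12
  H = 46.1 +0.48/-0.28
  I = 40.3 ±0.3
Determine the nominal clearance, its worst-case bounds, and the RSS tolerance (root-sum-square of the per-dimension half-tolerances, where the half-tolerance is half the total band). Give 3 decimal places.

Stack each dimension's contribution:
  -A: nom -1.320 → Σnom=-1.320; wc +0.170/-0.170 → slack +0.170/-0.170; half-tol=0.170, Σhalf²=0.028900
  -B: nom -48.700 → Σnom=-50.020; wc +0.200/-0.092 → slack +0.370/-0.262; half-tol=0.146, Σhalf²=0.050216
  -C: nom -11.700 → Σnom=-61.720; wc +0.160/-0.160 → slack +0.530/-0.422; half-tol=0.160, Σhalf²=0.075816
  +D: nom +29.400 → Σnom=-32.320; wc +0.270/-0.270 → slack +0.800/-0.692; half-tol=0.270, Σhalf²=0.148716
  +E: nom +23.200 → Σnom=-9.120; wc +0.420/-0.200 → slack +1.220/-0.892; half-tol=0.310, Σhalf²=0.244816
  +F: nom +44.700 → Σnom=35.580; wc +0.280/-0.095 → slack +1.500/-0.987; half-tol=0.188, Σhalf²=0.279972
  +G: nom +23.570 → Σnom=59.150; wc +0.120/-0.120 → slack +1.620/-1.107; half-tol=0.120, Σhalf²=0.294372
  +H: nom +46.100 → Σnom=105.250; wc +0.480/-0.280 → slack +2.100/-1.387; half-tol=0.380, Σhalf²=0.438772
  -I: nom -40.300 → Σnom=64.950; wc +0.300/-0.300 → slack +2.400/-1.687; half-tol=0.300, Σhalf²=0.528772
Nominal = 64.950. Worst-case = [64.950 - 1.687, 64.950 + 2.400] = [63.263, 67.350]. RSS = √0.528772 = 0.727.

nominal=64.950 wc=[63.263,67.350] rss=0.727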